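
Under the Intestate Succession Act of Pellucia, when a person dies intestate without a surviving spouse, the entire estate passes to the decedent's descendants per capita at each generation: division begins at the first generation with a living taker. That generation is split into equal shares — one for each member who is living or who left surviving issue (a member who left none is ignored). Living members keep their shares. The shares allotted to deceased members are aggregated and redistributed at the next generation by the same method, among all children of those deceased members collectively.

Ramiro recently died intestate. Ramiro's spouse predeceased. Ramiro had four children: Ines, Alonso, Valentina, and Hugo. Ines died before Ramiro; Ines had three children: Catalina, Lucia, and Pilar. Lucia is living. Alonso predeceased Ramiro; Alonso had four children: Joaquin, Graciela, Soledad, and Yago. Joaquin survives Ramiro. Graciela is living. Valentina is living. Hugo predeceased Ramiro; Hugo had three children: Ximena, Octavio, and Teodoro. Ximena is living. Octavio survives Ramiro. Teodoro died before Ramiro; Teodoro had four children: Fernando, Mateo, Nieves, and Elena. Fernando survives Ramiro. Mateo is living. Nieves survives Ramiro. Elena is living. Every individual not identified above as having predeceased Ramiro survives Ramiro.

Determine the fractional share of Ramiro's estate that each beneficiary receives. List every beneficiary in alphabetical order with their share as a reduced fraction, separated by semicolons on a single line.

There is no surviving spouse, so the entire estate passes to Ramiro's descendants per capita at each generation.
At generation 1 (Ines, Alonso, Valentina, Hugo) there are 4 shares of (1)/4 = 1/4 each.
Living: Valentina — each takes 1/4.
Deceased: Ines, Alonso, and Hugo. Their combined 3/4 is pooled and carried to generation 2.
At generation 2 (Catalina, Lucia, Pilar, Joaquin, Graciela, Soledad, Yago, Ximena, Octavio, Teodoro) there are 10 shares of (3/4)/10 = 3/40 each.
Living: Catalina, Lucia, Pilar, Joaquin, Graciela, Soledad, Yago, Ximena, and Octavio — each takes 3/40.
Deceased: Teodoro. That 3/40 share is carried to generation 3.
At generation 3 (Fernando, Mateo, Nieves, Elena) there are 4 shares of (3/40)/4 = 3/160 each.
Living: Fernando, Mateo, Nieves, and Elena — each takes 3/160.

Catalina 3/40; Elena 3/160; Fernando 3/160; Graciela 3/40; Joaquin 3/40; Lucia 3/40; Mateo 3/160; Nieves 3/160; Octavio 3/40; Pilar 3/40; Soledad 3/40; Valentina 1/4; Ximena 3/40; Yago 3/40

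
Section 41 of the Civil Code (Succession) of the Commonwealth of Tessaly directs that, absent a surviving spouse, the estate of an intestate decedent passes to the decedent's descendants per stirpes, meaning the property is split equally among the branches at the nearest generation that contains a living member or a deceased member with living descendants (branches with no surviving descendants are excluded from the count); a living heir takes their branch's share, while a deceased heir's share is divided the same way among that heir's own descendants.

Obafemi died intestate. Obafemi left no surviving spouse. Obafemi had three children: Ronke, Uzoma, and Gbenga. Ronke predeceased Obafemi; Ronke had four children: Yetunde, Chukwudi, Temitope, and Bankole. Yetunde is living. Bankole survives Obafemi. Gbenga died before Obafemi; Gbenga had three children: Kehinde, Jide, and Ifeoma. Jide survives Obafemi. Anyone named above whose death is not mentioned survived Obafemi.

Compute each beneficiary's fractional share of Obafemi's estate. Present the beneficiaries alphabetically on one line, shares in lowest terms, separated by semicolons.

Bankole 1/12; Chukwudi 1/12; Ifeoma 1/9; Jide 1/9; Kehinde 1/9; Temitope 1/12; Uzoma 1/3; Yetunde 1/12

There is no surviving spouse, so the entire estate passes to Obafemi's descendants per stirpes.
The estate is divided into 3 equal shares of 1/3 among Ronke, Uzoma, Gbenga.
Ronke predeceased; the 1/3 allotted to Ronke's branch passes to Ronke's issue by representation.
The 1/3 is divided into 4 equal shares of 1/12 among Yetunde, Chukwudi, Temitope, Bankole.
Yetunde is living and takes 1/12.
Chukwudi is living and takes 1/12.
Temitope is living and takes 1/12.
Bankole is living and takes 1/12.
Uzoma is living and takes 1/3.
Gbenga predeceased; the 1/3 allotted to Gbenga's branch passes to Gbenga's issue by representation.
The 1/3 is divided into 3 equal shares of 1/9 among Kehinde, Jide, Ifeoma.
Kehinde is living and takes 1/9.
Jide is living and takes 1/9.
Ifeoma is living and takes 1/9.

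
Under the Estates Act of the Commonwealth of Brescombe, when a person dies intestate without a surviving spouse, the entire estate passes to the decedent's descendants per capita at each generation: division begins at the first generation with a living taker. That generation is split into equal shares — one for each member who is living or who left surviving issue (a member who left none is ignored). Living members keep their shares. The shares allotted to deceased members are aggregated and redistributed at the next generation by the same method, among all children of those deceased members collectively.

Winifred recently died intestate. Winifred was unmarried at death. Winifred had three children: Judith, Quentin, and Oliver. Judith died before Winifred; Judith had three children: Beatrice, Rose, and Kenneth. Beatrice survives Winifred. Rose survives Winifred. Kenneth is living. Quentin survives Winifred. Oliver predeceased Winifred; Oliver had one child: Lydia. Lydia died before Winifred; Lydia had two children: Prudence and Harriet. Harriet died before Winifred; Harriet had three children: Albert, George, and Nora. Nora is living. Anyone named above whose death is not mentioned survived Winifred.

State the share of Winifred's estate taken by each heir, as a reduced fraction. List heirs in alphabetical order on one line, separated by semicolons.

There is no surviving spouse, so the entire estate passes to Winifred's descendants per capita at each generation.
At generation 1 (Judith, Quentin, Oliver) there are 3 shares of (1)/3 = 1/3 each.
Living: Quentin — each takes 1/3.
Deceased: Judith and Oliver. Their combined 2/3 is pooled and carried to generation 2.
At generation 2 (Beatrice, Rose, Kenneth, Lydia) there are 4 shares of (2/3)/4 = 1/6 each.
Living: Beatrice, Rose, and Kenneth — each takes 1/6.
Deceased: Lydia. That 1/6 share is carried to generation 3.
At generation 3 (Prudence, Harriet) there are 2 shares of (1/6)/2 = 1/12 each.
Living: Prudence — each takes 1/12.
Deceased: Harriet. That 1/12 share is carried to generation 4.
At generation 4 (Albert, George, Nora) there are 3 shares of (1/12)/3 = 1/36 each.
Living: Albert, George, and Nora — each takes 1/36.

Albert 1/36; Beatrice 1/6; George 1/36; Kenneth 1/6; Nora 1/36; Prudence 1/12; Quentin 1/3; Rose 1/6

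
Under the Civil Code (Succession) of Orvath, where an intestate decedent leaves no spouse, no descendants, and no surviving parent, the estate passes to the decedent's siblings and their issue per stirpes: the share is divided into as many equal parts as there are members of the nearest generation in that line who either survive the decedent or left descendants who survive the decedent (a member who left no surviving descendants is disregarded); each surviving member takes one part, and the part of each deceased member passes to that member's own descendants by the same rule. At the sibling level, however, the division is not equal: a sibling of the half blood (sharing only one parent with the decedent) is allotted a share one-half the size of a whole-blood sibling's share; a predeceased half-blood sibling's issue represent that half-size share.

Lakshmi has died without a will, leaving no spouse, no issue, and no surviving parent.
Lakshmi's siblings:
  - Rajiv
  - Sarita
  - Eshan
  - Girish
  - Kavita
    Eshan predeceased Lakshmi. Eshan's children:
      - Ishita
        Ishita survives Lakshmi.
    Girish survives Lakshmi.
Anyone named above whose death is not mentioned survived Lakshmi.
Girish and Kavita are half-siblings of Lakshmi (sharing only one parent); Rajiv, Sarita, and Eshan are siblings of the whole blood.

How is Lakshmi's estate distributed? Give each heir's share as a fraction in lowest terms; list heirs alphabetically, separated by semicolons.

No spouse, descendants, or parent survives, so the estate passes to Lakshmi's siblings per stirpes.
Half-blood siblings count for one-half the weight of whole-blood siblings at the initial division.
Dividing 1 in proportion to weights (total weight 4): Rajiv (weight 1) → 1/4; Sarita (weight 1) → 1/4; Eshan (weight 1) → 1/4; Girish (weight 1/2) → 1/8; Kavita (weight 1/2) → 1/8.
Rajiv is living and takes 1/4.
Sarita is living and takes 1/4.
Eshan predeceased; the 1/4 allotted to Eshan's branch passes to Eshan's issue by representation.
Ishita is the sole taker at this level and receives the full 1/4.
Girish is living and takes 1/8.
Kavita is living and takes 1/8.

Girish 1/8; Ishita 1/4; Kavita 1/8; Rajiv 1/4; Sarita 1/4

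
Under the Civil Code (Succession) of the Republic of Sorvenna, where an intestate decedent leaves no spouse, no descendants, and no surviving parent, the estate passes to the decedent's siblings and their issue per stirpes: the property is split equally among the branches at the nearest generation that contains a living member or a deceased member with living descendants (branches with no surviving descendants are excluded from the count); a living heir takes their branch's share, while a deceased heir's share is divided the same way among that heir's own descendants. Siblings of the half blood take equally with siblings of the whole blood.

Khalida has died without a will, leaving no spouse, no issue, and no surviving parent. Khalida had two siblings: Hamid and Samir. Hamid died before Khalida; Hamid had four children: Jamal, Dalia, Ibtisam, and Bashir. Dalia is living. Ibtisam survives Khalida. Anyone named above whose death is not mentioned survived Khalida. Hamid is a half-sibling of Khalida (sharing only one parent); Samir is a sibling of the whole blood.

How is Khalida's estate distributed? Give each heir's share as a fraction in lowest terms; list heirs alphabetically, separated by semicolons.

Bashir 1/8; Dalia 1/8; Ibtisam 1/8; Jamal 1/8; Samir 1/2

No spouse, descendants, or parent survives, so the estate passes to Khalida's siblings per stirpes.
Half-blood and whole-blood siblings take equally under the stated rule.
The estate is divided into 2 equal shares of 1/2 among Hamid, Samir.
Hamid predeceased; the 1/2 allotted to Hamid's branch passes to Hamid's issue by representation.
The 1/2 is divided into 4 equal shares of 1/8 among Jamal, Dalia, Ibtisam, Bashir.
Jamal is living and takes 1/8.
Dalia is living and takes 1/8.
Ibtisam is living and takes 1/8.
Bashir is living and takes 1/8.
Samir is living and takes 1/2.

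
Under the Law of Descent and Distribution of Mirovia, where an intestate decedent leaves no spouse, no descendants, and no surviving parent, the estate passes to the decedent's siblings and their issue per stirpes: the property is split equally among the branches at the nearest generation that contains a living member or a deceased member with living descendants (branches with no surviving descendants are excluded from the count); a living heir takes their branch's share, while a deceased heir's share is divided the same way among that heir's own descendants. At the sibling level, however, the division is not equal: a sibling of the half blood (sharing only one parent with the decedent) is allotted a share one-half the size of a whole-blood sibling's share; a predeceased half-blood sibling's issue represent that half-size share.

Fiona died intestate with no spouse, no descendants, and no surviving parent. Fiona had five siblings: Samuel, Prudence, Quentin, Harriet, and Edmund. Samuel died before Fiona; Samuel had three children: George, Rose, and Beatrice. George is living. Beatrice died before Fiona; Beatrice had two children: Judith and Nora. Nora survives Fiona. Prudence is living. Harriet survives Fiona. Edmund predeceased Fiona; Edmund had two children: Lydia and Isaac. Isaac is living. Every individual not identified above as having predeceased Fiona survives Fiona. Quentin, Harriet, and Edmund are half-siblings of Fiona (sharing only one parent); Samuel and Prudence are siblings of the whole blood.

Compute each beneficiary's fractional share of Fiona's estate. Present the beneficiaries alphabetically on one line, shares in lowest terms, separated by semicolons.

George 2/21; Harriet 1/7; Isaac 1/14; Judith 1/21; Lydia 1/14; Nora 1/21; Prudence 2/7; Quentin 1/7; Rose 2/21

No spouse, descendants, or parent survives, so the estate passes to Fiona's siblings per stirpes.
Half-blood siblings count for one-half the weight of whole-blood siblings at the initial division.
Dividing 1 in proportion to weights (total weight 7/2): Samuel (weight 1) → 2/7; Prudence (weight 1) → 2/7; Quentin (weight 1/2) → 1/7; Harriet (weight 1/2) → 1/7; Edmund (weight 1/2) → 1/7.
Samuel predeceased; the 2/7 allotted to Samuel's branch passes to Samuel's issue by representation.
The 2/7 is divided into 3 equal shares of 2/21 among George, Rose, Beatrice.
George is living and takes 2/21.
Rose is living and takes 2/21.
Beatrice predeceased; the 2/21 allotted to Beatrice's branch passes to Beatrice's issue by representation.
The 2/21 is divided into 2 equal shares of 1/21 among Judith, Nora.
Judith is living and takes 1/21.
Nora is living and takes 1/21.
Prudence is living and takes 2/7.
Quentin is living and takes 1/7.
Harriet is living and takes 1/7.
Edmund predeceased; the 1/7 allotted to Edmund's branch passes to Edmund's issue by representation.
The 1/7 is divided into 2 equal shares of 1/14 among Lydia, Isaac.
Lydia is living and takes 1/14.
Isaac is living and takes 1/14.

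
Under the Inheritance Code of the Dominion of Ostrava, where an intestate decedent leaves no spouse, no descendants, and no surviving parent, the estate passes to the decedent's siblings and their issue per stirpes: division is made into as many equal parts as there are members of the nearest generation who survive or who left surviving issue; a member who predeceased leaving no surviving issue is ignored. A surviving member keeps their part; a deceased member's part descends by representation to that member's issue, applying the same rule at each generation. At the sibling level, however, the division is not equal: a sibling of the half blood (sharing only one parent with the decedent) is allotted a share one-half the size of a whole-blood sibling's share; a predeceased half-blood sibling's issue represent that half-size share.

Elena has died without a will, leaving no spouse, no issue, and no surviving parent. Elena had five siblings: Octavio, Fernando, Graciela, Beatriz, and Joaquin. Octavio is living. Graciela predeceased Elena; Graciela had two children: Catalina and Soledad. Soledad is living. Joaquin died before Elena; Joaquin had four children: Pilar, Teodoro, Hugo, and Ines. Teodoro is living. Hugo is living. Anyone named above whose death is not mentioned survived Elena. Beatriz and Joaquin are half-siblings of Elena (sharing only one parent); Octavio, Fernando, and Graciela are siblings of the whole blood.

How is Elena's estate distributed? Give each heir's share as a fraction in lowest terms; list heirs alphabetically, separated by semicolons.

No spouse, descendants, or parent survives, so the estate passes to Elena's siblings per stirpes.
Half-blood siblings count for one-half the weight of whole-blood siblings at the initial division.
Dividing 1 in proportion to weights (total weight 4): Octavio (weight 1) → 1/4; Fernando (weight 1) → 1/4; Graciela (weight 1) → 1/4; Beatriz (weight 1/2) → 1/8; Joaquin (weight 1/2) → 1/8.
Octavio is living and takes 1/4.
Fernando is living and takes 1/4.
Graciela predeceased; the 1/4 allotted to Graciela's branch passes to Graciela's issue by representation.
The 1/4 is divided into 2 equal shares of 1/8 among Catalina, Soledad.
Catalina is living and takes 1/8.
Soledad is living and takes 1/8.
Beatriz is living and takes 1/8.
Joaquin predeceased; the 1/8 allotted to Joaquin's branch passes to Joaquin's issue by representation.
The 1/8 is divided into 4 equal shares of 1/32 among Pilar, Teodoro, Hugo, Ines.
Pilar is living and takes 1/32.
Teodoro is living and takes 1/32.
Hugo is living and takes 1/32.
Ines is living and takes 1/32.

Beatriz 1/8; Catalina 1/8; Fernando 1/4; Hugo 1/32; Ines 1/32; Octavio 1/4; Pilar 1/32; Soledad 1/8; Teodoro 1/32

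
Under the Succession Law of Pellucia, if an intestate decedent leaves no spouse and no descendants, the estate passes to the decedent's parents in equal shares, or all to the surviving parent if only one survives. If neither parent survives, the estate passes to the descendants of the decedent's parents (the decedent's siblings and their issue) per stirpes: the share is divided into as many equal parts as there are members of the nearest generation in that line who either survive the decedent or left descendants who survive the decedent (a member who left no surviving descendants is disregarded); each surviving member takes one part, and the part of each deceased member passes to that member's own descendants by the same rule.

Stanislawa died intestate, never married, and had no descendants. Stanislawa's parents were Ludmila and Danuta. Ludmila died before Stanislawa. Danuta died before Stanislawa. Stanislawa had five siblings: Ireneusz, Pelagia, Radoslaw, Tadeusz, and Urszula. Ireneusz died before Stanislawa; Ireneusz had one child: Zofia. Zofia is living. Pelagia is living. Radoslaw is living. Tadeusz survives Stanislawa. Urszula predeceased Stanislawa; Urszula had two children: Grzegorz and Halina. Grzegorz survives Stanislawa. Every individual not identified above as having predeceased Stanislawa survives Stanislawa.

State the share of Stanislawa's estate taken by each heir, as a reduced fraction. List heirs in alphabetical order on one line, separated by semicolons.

Grzegorz 1/10; Halina 1/10; Pelagia 1/5; Radoslaw 1/5; Tadeusz 1/5; Zofia 1/5

Neither parent survives and there are no descendants, so the estate passes to Stanislawa's siblings and their issue per stirpes.
The estate is divided into 5 equal shares of 1/5 among Ireneusz, Pelagia, Radoslaw, Tadeusz, Urszula.
Ireneusz predeceased; the 1/5 allotted to Ireneusz's branch passes to Ireneusz's issue by representation.
Zofia is the sole taker at this level and receives the full 1/5.
Pelagia is living and takes 1/5.
Radoslaw is living and takes 1/5.
Tadeusz is living and takes 1/5.
Urszula predeceased; the 1/5 allotted to Urszula's branch passes to Urszula's issue by representation.
The 1/5 is divided into 2 equal shares of 1/10 among Grzegorz, Halina.
Grzegorz is living and takes 1/10.
Halina is living and takes 1/10.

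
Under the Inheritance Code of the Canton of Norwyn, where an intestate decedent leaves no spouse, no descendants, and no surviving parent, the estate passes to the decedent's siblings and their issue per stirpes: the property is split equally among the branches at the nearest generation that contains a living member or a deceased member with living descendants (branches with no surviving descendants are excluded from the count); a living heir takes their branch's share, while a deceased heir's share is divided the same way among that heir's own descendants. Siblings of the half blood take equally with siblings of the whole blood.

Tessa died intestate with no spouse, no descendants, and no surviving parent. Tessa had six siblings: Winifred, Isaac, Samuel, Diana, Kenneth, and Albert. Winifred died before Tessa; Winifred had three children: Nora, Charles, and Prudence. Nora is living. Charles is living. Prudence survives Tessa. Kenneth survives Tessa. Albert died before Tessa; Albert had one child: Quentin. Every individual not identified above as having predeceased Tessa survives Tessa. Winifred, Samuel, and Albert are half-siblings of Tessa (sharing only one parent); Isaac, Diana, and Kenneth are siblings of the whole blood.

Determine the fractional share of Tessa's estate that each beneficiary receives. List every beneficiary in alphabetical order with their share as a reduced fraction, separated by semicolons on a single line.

No spouse, descendants, or parent survives, so the estate passes to Tessa's siblings per stirpes.
Half-blood and whole-blood siblings take equally under the stated rule.
The estate is divided into 6 equal shares of 1/6 among Winifred, Isaac, Samuel, Diana, Kenneth, Albert.
Winifred predeceased; the 1/6 allotted to Winifred's branch passes to Winifred's issue by representation.
The 1/6 is divided into 3 equal shares of 1/18 among Nora, Charles, Prudence.
Nora is living and takes 1/18.
Charles is living and takes 1/18.
Prudence is living and takes 1/18.
Isaac is living and takes 1/6.
Samuel is living and takes 1/6.
Diana is living and takes 1/6.
Kenneth is living and takes 1/6.
Albert predeceased; the 1/6 allotted to Albert's branch passes to Albert's issue by representation.
Quentin is the sole taker at this level and receives the full 1/6.

Charles 1/18; Diana 1/6; Isaac 1/6; Kenneth 1/6; Nora 1/18; Prudence 1/18; Quentin 1/6; Samuel 1/6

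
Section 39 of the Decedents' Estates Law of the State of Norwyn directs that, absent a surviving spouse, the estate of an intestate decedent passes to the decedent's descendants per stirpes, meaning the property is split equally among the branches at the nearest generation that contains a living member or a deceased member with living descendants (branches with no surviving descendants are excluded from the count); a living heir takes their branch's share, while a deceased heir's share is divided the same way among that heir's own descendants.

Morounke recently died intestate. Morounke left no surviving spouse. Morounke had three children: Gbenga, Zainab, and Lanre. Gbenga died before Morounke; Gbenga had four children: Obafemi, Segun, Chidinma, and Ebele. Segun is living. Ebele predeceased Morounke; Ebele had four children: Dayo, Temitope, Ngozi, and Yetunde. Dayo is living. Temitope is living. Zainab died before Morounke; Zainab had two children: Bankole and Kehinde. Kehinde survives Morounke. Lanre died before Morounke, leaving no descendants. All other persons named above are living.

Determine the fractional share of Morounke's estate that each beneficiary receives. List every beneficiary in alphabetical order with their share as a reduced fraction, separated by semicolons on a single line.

There is no surviving spouse, so the entire estate passes to Morounke's descendants per stirpes.
Lanre left no surviving issue, so that branch lapses and is disregarded.
The estate is divided into 2 equal shares of 1/2 among Gbenga, Zainab.
Gbenga predeceased; the 1/2 allotted to Gbenga's branch passes to Gbenga's issue by representation.
The 1/2 is divided into 4 equal shares of 1/8 among Obafemi, Segun, Chidinma, Ebele.
Obafemi is living and takes 1/8.
Segun is living and takes 1/8.
Chidinma is living and takes 1/8.
Ebele predeceased; the 1/8 allotted to Ebele's branch passes to Ebele's issue by representation.
The 1/8 is divided into 4 equal shares of 1/32 among Dayo, Temitope, Ngozi, Yetunde.
Dayo is living and takes 1/32.
Temitope is living and takes 1/32.
Ngozi is living and takes 1/32.
Yetunde is living and takes 1/32.
Zainab predeceased; the 1/2 allotted to Zainab's branch passes to Zainab's issue by representation.
The 1/2 is divided into 2 equal shares of 1/4 among Bankole, Kehinde.
Bankole is living and takes 1/4.
Kehinde is living and takes 1/4.

Bankole 1/4; Chidinma 1/8; Dayo 1/32; Kehinde 1/4; Ngozi 1/32; Obafemi 1/8; Segun 1/8; Temitope 1/32; Yetunde 1/32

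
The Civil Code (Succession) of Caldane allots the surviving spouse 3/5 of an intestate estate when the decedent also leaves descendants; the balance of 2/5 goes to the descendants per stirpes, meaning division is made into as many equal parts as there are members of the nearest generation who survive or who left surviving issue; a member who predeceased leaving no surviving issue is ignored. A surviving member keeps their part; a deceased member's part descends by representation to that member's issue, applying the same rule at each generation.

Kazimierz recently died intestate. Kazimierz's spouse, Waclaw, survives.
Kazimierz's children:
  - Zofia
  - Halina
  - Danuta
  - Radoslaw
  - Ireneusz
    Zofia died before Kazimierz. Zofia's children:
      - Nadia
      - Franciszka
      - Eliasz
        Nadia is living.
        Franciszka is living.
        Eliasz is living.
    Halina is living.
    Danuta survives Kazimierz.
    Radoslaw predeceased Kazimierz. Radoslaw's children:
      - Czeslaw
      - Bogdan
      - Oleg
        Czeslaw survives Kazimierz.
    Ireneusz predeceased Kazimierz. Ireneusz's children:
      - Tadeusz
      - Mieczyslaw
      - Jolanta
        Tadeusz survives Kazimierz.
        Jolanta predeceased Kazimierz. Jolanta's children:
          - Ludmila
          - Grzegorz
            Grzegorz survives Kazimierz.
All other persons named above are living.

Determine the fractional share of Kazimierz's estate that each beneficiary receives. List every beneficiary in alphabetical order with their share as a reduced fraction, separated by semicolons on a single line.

Bogdan 2/75; Czeslaw 2/75; Danuta 2/25; Eliasz 2/75; Franciszka 2/75; Grzegorz 1/75; Halina 2/25; Ludmila 1/75; Mieczyslaw 2/75; Nadia 2/75; Oleg 2/75; Tadeusz 2/75; Waclaw 3/5

Waclaw, as surviving spouse, takes 3/5.
The remaining 2/5 passes to Kazimierz's descendants per stirpes.
The 2/5 is divided into 5 equal shares of 2/25 among Zofia, Halina, Danuta, Radoslaw, Ireneusz.
Zofia predeceased; the 2/25 allotted to Zofia's branch passes to Zofia's issue by representation.
The 2/25 is divided into 3 equal shares of 2/75 among Nadia, Franciszka, Eliasz.
Nadia is living and takes 2/75.
Franciszka is living and takes 2/75.
Eliasz is living and takes 2/75.
Halina is living and takes 2/25.
Danuta is living and takes 2/25.
Radoslaw predeceased; the 2/25 allotted to Radoslaw's branch passes to Radoslaw's issue by representation.
The 2/25 is divided into 3 equal shares of 2/75 among Czeslaw, Bogdan, Oleg.
Czeslaw is living and takes 2/75.
Bogdan is living and takes 2/75.
Oleg is living and takes 2/75.
Ireneusz predeceased; the 2/25 allotted to Ireneusz's branch passes to Ireneusz's issue by representation.
The 2/25 is divided into 3 equal shares of 2/75 among Tadeusz, Mieczyslaw, Jolanta.
Tadeusz is living and takes 2/75.
Mieczyslaw is living and takes 2/75.
Jolanta predeceased; the 2/75 allotted to Jolanta's branch passes to Jolanta's issue by representation.
The 2/75 is divided into 2 equal shares of 1/75 among Ludmila, Grzegorz.
Ludmila is living and takes 1/75.
Grzegorz is living and takes 1/75.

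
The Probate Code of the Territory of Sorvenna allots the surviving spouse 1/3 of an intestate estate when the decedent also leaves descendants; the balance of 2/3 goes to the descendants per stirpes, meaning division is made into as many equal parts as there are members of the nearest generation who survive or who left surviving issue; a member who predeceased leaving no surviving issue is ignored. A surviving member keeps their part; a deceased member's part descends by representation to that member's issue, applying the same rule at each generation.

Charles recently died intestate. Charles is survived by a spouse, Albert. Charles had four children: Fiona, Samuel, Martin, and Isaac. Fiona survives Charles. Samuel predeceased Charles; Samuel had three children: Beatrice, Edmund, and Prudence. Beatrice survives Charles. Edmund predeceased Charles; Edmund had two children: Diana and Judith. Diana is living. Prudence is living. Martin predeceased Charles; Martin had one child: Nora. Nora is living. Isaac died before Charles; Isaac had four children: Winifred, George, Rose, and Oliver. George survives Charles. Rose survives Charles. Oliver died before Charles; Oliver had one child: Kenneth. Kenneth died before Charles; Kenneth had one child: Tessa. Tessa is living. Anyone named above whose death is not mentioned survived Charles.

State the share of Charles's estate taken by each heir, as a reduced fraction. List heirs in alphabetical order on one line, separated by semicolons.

Albert 1/3; Beatrice 1/18; Diana 1/36; Fiona 1/6; George 1/24; Judith 1/36; Nora 1/6; Prudence 1/18; Rose 1/24; Tessa 1/24; Winifred 1/24

Albert, as surviving spouse, takes 1/3.
The remaining 2/3 passes to Charles's descendants per stirpes.
The 2/3 is divided into 4 equal shares of 1/6 among Fiona, Samuel, Martin, Isaac.
Fiona is living and takes 1/6.
Samuel predeceased; the 1/6 allotted to Samuel's branch passes to Samuel's issue by representation.
The 1/6 is divided into 3 equal shares of 1/18 among Beatrice, Edmund, Prudence.
Beatrice is living and takes 1/18.
Edmund predeceased; the 1/18 allotted to Edmund's branch passes to Edmund's issue by representation.
The 1/18 is divided into 2 equal shares of 1/36 among Diana, Judith.
Diana is living and takes 1/36.
Judith is living and takes 1/36.
Prudence is living and takes 1/18.
Martin predeceased; the 1/6 allotted to Martin's branch passes to Martin's issue by representation.
Nora is the sole taker at this level and receives the full 1/6.
Isaac predeceased; the 1/6 allotted to Isaac's branch passes to Isaac's issue by representation.
The 1/6 is divided into 4 equal shares of 1/24 among Winifred, George, Rose, Oliver.
Winifred is living and takes 1/24.
George is living and takes 1/24.
Rose is living and takes 1/24.
Oliver predeceased; the 1/24 allotted to Oliver's branch passes to Oliver's issue by representation.
Kenneth's line is the sole branch at this level, so the full 1/24 passes to Kenneth's issue by representation.
Tessa is the sole taker at this level and receives the full 1/24.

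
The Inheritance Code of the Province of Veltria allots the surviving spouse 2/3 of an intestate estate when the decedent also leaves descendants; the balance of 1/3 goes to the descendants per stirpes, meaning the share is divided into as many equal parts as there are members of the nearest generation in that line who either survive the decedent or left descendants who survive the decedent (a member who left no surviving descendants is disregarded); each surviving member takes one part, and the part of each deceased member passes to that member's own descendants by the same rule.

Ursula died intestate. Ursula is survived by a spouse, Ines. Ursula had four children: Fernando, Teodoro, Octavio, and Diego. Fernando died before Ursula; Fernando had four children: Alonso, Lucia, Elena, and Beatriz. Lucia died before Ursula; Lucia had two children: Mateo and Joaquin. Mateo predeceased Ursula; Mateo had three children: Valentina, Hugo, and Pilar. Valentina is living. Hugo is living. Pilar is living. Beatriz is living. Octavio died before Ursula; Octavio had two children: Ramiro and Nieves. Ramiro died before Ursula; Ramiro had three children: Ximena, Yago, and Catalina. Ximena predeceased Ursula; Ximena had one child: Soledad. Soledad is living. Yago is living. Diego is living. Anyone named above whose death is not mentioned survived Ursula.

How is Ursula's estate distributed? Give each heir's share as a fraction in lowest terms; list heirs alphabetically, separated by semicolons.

Ines, as surviving spouse, takes 2/3.
The remaining 1/3 passes to Ursula's descendants per stirpes.
The 1/3 is divided into 4 equal shares of 1/12 among Fernando, Teodoro, Octavio, Diego.
Fernando predeceased; the 1/12 allotted to Fernando's branch passes to Fernando's issue by representation.
The 1/12 is divided into 4 equal shares of 1/48 among Alonso, Lucia, Elena, Beatriz.
Alonso is living and takes 1/48.
Lucia predeceased; the 1/48 allotted to Lucia's branch passes to Lucia's issue by representation.
The 1/48 is divided into 2 equal shares of 1/96 among Mateo, Joaquin.
Mateo predeceased; the 1/96 allotted to Mateo's branch passes to Mateo's issue by representation.
The 1/96 is divided into 3 equal shares of 1/288 among Valentina, Hugo, Pilar.
Valentina is living and takes 1/288.
Hugo is living and takes 1/288.
Pilar is living and takes 1/288.
Joaquin is living and takes 1/96.
Elena is living and takes 1/48.
Beatriz is living and takes 1/48.
Teodoro is living and takes 1/12.
Octavio predeceased; the 1/12 allotted to Octavio's branch passes to Octavio's issue by representation.
The 1/12 is divided into 2 equal shares of 1/24 among Ramiro, Nieves.
Ramiro predeceased; the 1/24 allotted to Ramiro's branch passes to Ramiro's issue by representation.
The 1/24 is divided into 3 equal shares of 1/72 among Ximena, Yago, Catalina.
Ximena predeceased; the 1/72 allotted to Ximena's branch passes to Ximena's issue by representation.
Soledad is the sole taker at this level and receives the full 1/72.
Yago is living and takes 1/72.
Catalina is living and takes 1/72.
Nieves is living and takes 1/24.
Diego is living and takes 1/12.

Alonso 1/48; Beatriz 1/48; Catalina 1/72; Diego 1/12; Elena 1/48; Hugo 1/288; Ines 2/3; Joaquin 1/96; Nieves 1/24; Pilar 1/288; Soledad 1/72; Teodoro 1/12; Valentina 1/288; Yago 1/72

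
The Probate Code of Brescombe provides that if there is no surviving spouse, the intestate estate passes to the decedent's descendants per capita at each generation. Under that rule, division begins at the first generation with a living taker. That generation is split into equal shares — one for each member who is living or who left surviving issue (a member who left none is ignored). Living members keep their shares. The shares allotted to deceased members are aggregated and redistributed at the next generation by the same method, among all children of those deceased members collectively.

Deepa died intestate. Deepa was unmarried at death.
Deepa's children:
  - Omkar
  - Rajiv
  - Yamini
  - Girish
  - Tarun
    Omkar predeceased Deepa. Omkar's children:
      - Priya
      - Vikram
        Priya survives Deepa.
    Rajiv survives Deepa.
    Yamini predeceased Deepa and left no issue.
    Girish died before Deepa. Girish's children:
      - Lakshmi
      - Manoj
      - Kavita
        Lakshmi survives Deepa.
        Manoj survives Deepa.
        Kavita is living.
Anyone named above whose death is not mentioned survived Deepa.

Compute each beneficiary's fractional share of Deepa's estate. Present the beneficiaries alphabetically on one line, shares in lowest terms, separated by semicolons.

Kavita 1/10; Lakshmi 1/10; Manoj 1/10; Priya 1/10; Rajiv 1/4; Tarun 1/4; Vikram 1/10

There is no surviving spouse, so the entire estate passes to Deepa's descendants per capita at each generation.
At generation 1 (Omkar, Rajiv, Girish, Tarun) there are 4 shares of (1)/4 = 1/4 each.
Living: Rajiv and Tarun — each takes 1/4.
Deceased: Omkar and Girish. Their combined 1/2 is pooled and carried to generation 2.
At generation 2 (Priya, Vikram, Lakshmi, Manoj, Kavita) there are 5 shares of (1/2)/5 = 1/10 each.
Living: Priya, Vikram, Lakshmi, Manoj, and Kavita — each takes 1/10.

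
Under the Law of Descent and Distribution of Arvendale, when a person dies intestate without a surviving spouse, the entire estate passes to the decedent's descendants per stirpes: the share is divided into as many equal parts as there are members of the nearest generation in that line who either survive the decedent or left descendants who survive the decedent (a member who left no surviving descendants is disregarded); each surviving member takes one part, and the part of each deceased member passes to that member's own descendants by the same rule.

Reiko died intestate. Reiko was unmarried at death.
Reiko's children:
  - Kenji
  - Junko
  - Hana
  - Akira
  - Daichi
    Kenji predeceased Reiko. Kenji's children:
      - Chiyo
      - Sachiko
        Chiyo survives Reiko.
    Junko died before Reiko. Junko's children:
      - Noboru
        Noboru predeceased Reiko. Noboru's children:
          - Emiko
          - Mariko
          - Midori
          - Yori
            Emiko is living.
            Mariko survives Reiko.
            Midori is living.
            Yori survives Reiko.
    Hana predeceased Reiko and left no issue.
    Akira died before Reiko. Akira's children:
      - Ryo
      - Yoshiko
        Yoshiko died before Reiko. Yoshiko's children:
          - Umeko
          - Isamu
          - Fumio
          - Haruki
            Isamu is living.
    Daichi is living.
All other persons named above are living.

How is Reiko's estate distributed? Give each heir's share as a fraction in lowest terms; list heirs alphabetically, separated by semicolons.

There is no surviving spouse, so the entire estate passes to Reiko's descendants per stirpes.
Hana left no surviving issue, so that branch lapses and is disregarded.
The estate is divided into 4 equal shares of 1/4 among Kenji, Junko, Akira, Daichi.
Kenji predeceased; the 1/4 allotted to Kenji's branch passes to Kenji's issue by representation.
The 1/4 is divided into 2 equal shares of 1/8 among Chiyo, Sachiko.
Chiyo is living and takes 1/8.
Sachiko is living and takes 1/8.
Junko predeceased; the 1/4 allotted to Junko's branch passes to Junko's issue by representation.
Noboru's line is the sole branch at this level, so the full 1/4 passes to Noboru's issue by representation.
The 1/4 is divided into 4 equal shares of 1/16 among Emiko, Mariko, Midori, Yori.
Emiko is living and takes 1/16.
Mariko is living and takes 1/16.
Midori is living and takes 1/16.
Yori is living and takes 1/16.
Akira predeceased; the 1/4 allotted to Akira's branch passes to Akira's issue by representation.
The 1/4 is divided into 2 equal shares of 1/8 among Ryo, Yoshiko.
Ryo is living and takes 1/8.
Yoshiko predeceased; the 1/8 allotted to Yoshiko's branch passes to Yoshiko's issue by representation.
The 1/8 is divided into 4 equal shares of 1/32 among Umeko, Isamu, Fumio, Haruki.
Umeko is living and takes 1/32.
Isamu is living and takes 1/32.
Fumio is living and takes 1/32.
Haruki is living and takes 1/32.
Daichi is living and takes 1/4.

Chiyo 1/8; Daichi 1/4; Emiko 1/16; Fumio 1/32; Haruki 1/32; Isamu 1/32; Mariko 1/16; Midori 1/16; Ryo 1/8; Sachiko 1/8; Umeko 1/32; Yori 1/16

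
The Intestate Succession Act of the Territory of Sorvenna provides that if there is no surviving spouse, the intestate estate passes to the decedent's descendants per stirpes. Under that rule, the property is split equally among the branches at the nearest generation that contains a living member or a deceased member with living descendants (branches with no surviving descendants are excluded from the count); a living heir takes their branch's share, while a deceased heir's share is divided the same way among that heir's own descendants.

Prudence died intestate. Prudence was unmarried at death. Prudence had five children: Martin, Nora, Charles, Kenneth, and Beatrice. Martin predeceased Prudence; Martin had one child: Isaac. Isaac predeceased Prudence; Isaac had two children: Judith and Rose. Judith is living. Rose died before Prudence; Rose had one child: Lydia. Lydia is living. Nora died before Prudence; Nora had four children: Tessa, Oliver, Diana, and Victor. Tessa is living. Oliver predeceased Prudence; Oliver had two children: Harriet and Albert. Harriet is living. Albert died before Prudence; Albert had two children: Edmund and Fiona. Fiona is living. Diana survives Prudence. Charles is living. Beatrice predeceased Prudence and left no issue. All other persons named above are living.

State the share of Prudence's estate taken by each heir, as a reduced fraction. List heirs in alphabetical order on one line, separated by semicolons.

There is no surviving spouse, so the entire estate passes to Prudence's descendants per stirpes.
Beatrice left no surviving issue, so that branch lapses and is disregarded.
The estate is divided into 4 equal shares of 1/4 among Martin, Nora, Charles, Kenneth.
Martin predeceased; the 1/4 allotted to Martin's branch passes to Martin's issue by representation.
Isaac's line is the sole branch at this level, so the full 1/4 passes to Isaac's issue by representation.
The 1/4 is divided into 2 equal shares of 1/8 among Judith, Rose.
Judith is living and takes 1/8.
Rose predeceased; the 1/8 allotted to Rose's branch passes to Rose's issue by representation.
Lydia is the sole taker at this level and receives the full 1/8.
Nora predeceased; the 1/4 allotted to Nora's branch passes to Nora's issue by representation.
The 1/4 is divided into 4 equal shares of 1/16 among Tessa, Oliver, Diana, Victor.
Tessa is living and takes 1/16.
Oliver predeceased; the 1/16 allotted to Oliver's branch passes to Oliver's issue by representation.
The 1/16 is divided into 2 equal shares of 1/32 among Harriet, Albert.
Harriet is living and takes 1/32.
Albert predeceased; the 1/32 allotted to Albert's branch passes to Albert's issue by representation.
The 1/32 is divided into 2 equal shares of 1/64 among Edmund, Fiona.
Edmund is living and takes 1/64.
Fiona is living and takes 1/64.
Diana is living and takes 1/16.
Victor is living and takes 1/16.
Charles is living and takes 1/4.
Kenneth is living and takes 1/4.

Charles 1/4; Diana 1/16; Edmund 1/64; Fiona 1/64; Harriet 1/32; Judith 1/8; Kenneth 1/4; Lydia 1/8; Tessa 1/16; Victor 1/16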